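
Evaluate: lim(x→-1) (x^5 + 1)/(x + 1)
This is a standard limit.

Factor or rationalize the expression:
  lim(x→-1) (x^5 + 1)/(x + 1) = 5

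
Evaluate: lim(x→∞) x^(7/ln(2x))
This is an exponential indeterminate form.

For exponential indeterminate forms, take the natural log:
  Let L = lim(x→∞) x^(7/ln(2x))
  Then ln(L) = lim(x→∞) [exponent × ln(base)]
  Evaluate using L'Hôpital or standard limits, then exponentiate.
  L = e^(7)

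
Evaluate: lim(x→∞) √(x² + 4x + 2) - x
This is an ∞-∞ indeterminate form.

Combine fractions or rationalize to convert ∞-∞ to 0/0 form:
  lim(x→∞) √(x² + 4x + 2) - x = 2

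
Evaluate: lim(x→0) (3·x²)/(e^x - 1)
This is a 0/0 indeterminate form.

Apply L'Hôpital's rule: differentiate numerator and denominator separately.
  f(x) = 3·x^2   ⇒   f'(x) = 6·x
  g(x) = e^(x) - 1   ⇒   g'(x) = e^(x)
  lim(x→0) f'(x)/g'(x) = lim(x→0) (6·x)/(e^(x))
  = 0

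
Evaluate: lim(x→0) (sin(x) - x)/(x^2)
This is a 0/0 indeterminate form.

Apply L'Hôpital's rule: differentiate numerator and denominator separately.
  f(x) = -x + sin(x)   ⇒   f'(x) = cos(x) - 1
  g(x) = x^2   ⇒   g'(x) = 2·x
  lim(x→0) f'(x)/g'(x) = lim(x→0) (cos(x) - 1)/(2·x)
  = 0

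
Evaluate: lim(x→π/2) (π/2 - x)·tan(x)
This is a 0·∞ indeterminate form.

Rewrite 0·∞ as a quotient (0/0 or ∞/∞ form), then apply L'Hôpital's rule:
  lim(x→π/2) (π/2 - x)·tan(x) = 1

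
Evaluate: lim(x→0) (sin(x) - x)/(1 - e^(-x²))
This is a 0/0 indeterminate form.

Apply L'Hôpital's rule: differentiate numerator and denominator separately.
  f(x) = -x + sin(x)   ⇒   f'(x) = cos(x) - 1
  g(x) = 1 - e^(-x^2)   ⇒   g'(x) = 2·x·e^(-x^2)
  lim(x→0) f'(x)/g'(x) = lim(x→0) (cos(x) - 1)/(2·x·e^(-x^2))
  = 0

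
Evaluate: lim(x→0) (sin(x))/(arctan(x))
This is a 0/0 indeterminate form.

Apply L'Hôpital's rule: differentiate numerator and denominator separately.
  f(x) = sin(x)   ⇒   f'(x) = cos(x)
  g(x) = atan(x)   ⇒   g'(x) = 1/(x^2 + 1)
  lim(x→0) f'(x)/g'(x) = lim(x→0) (cos(x))/(1/(x^2 + 1))
  = 1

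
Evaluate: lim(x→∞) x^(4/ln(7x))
This is an exponential indeterminate form.

For exponential indeterminate forms, take the natural log:
  Let L = lim(x→∞) x^(4/ln(7x))
  Then ln(L) = lim(x→∞) [exponent × ln(base)]
  Evaluate using L'Hôpital or standard limits, then exponentiate.
  L = e^(4)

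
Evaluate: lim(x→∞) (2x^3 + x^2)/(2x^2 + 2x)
This is an ∞/∞ indeterminate form.

Apply L'Hôpital's rule: differentiate numerator and denominator separately.
  f(x) = 2·x^3 + x^2   ⇒   f'(x) = 6·x^2 + 2·x
  g(x) = 2·x^2 + 2·x   ⇒   g'(x) = 4·x + 2
  lim(x→∞) f'(x)/g'(x) = lim(x→∞) (6·x^2 + 2·x)/(4·x + 2)
  = ∞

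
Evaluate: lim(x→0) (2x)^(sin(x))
This is an exponential indeterminate form.

For exponential indeterminate forms, take the natural log:
  Let L = lim(x→0) (2x)^(sin(x))
  Then ln(L) = lim(x→0) [exponent × ln(base)]
  Evaluate using L'Hôpital or standard limits, then exponentiate.
  L = 1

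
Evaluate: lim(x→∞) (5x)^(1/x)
This is an exponential indeterminate form.

For exponential indeterminate forms, take the natural log:
  Let L = lim(x→∞) (5x)^(1/x)
  Then ln(L) = lim(x→∞) [exponent × ln(base)]
  Evaluate using L'Hôpital or standard limits, then exponentiate.
  L = 1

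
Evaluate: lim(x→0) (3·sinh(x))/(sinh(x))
This is a 0/0 indeterminate form.

Apply L'Hôpital's rule: differentiate numerator and denominator separately.
  f(x) = 3·sinh(x)   ⇒   f'(x) = 3·cosh(x)
  g(x) = sinh(x)   ⇒   g'(x) = cosh(x)
  lim(x→0) f'(x)/g'(x) = lim(x→0) (3·cosh(x))/(cosh(x))
  = 3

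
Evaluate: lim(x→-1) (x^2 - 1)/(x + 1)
This is a standard limit.

Factor or rationalize the expression:
  lim(x→-1) (x^2 - 1)/(x + 1) = -2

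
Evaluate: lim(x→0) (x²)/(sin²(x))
This is a 0/0 indeterminate form.

Apply L'Hôpital's rule: differentiate numerator and denominator separately.
  f(x) = x^2   ⇒   f'(x) = 2·x
  g(x) = sin(x)^2   ⇒   g'(x) = 2·sin(x)·cos(x)
  lim(x→0) f'(x)/g'(x) = lim(x→0) (2·x)/(2·sin(x)·cos(x))
  = 1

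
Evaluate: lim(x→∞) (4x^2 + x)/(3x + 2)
This is an ∞/∞ indeterminate form.

Apply L'Hôpital's rule: differentiate numerator and denominator separately.
  f(x) = 4·x^2 + x   ⇒   f'(x) = 8·x + 1
  g(x) = 3·x + 2   ⇒   g'(x) = 3
  lim(x→∞) f'(x)/g'(x) = lim(x→∞) (8·x + 1)/(3)
  = ∞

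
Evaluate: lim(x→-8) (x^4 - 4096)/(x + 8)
This is a standard limit.

Factor or rationalize the expression:
  lim(x→-8) (x^4 - 4096)/(x + 8) = -2048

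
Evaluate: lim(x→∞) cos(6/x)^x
This is an exponential indeterminate form.

For exponential indeterminate forms, take the natural log:
  Let L = lim(x→∞) cos(6/x)^x
  Then ln(L) = lim(x→∞) [exponent × ln(base)]
  Evaluate using L'Hôpital or standard limits, then exponentiate.
  L = 1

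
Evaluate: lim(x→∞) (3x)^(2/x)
This is an exponential indeterminate form.

For exponential indeterminate forms, take the natural log:
  Let L = lim(x→∞) (3x)^(2/x)
  Then ln(L) = lim(x→∞) [exponent × ln(base)]
  Evaluate using L'Hôpital or standard limits, then exponentiate.
  L = 1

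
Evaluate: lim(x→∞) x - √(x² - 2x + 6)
This is an ∞-∞ indeterminate form.

Combine fractions or rationalize to convert ∞-∞ to 0/0 form:
  lim(x→∞) x - √(x² - 2x + 6) = 1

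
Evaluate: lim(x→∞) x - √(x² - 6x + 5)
This is an ∞-∞ indeterminate form.

Combine fractions or rationalize to convert ∞-∞ to 0/0 form:
  lim(x→∞) x - √(x² - 6x + 5) = 3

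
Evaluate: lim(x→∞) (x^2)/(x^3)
This is an ∞/∞ indeterminate form.

Apply L'Hôpital's rule: differentiate numerator and denominator separately.
  f(x) = x^2   ⇒   f'(x) = 2·x
  g(x) = x^3   ⇒   g'(x) = 3·x^2
  lim(x→∞) f'(x)/g'(x) = lim(x→∞) (2·x)/(3·x^2)
  = 0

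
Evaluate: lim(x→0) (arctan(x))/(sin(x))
This is a 0/0 indeterminate form.

Apply L'Hôpital's rule: differentiate numerator and denominator separately.
  f(x) = atan(x)   ⇒   f'(x) = 1/(x^2 + 1)
  g(x) = sin(x)   ⇒   g'(x) = cos(x)
  lim(x→0) f'(x)/g'(x) = lim(x→0) (1/(x^2 + 1))/(cos(x))
  = 1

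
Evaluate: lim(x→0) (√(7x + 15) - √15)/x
This is a standard limit.

Factor or rationalize the expression:
  lim(x→0) (√(7x + 15) - √15)/x = 7·sqrt(15)/30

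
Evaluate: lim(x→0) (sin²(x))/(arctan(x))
This is a 0/0 indeterminate form.

Apply L'Hôpital's rule: differentiate numerator and denominator separately.
  f(x) = sin(x)^2   ⇒   f'(x) = 2·sin(x)·cos(x)
  g(x) = atan(x)   ⇒   g'(x) = 1/(x^2 + 1)
  lim(x→0) f'(x)/g'(x) = lim(x→0) (2·sin(x)·cos(x))/(1/(x^2 + 1))
  = 0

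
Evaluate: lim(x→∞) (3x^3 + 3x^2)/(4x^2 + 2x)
This is an ∞/∞ indeterminate form.

Apply L'Hôpital's rule: differentiate numerator and denominator separately.
  f(x) = 3·x^3 + 3·x^2   ⇒   f'(x) = 9·x^2 + 6·x
  g(x) = 4·x^2 + 2·x   ⇒   g'(x) = 8·x + 2
  lim(x→∞) f'(x)/g'(x) = lim(x→∞) (9·x^2 + 6·x)/(8·x + 2)
  = ∞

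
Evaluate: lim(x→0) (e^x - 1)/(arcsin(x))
This is a 0/0 indeterminate form.

Apply L'Hôpital's rule: differentiate numerator and denominator separately.
  f(x) = e^(x) - 1   ⇒   f'(x) = e^(x)
  g(x) = asin(x)   ⇒   g'(x) = 1/sqrt(1 - x^2)
  lim(x→0) f'(x)/g'(x) = lim(x→0) (e^(x))/(1/sqrt(1 - x^2))
  = 1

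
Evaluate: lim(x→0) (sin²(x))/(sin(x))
This is a 0/0 indeterminate form.

Apply L'Hôpital's rule: differentiate numerator and denominator separately.
  f(x) = sin(x)^2   ⇒   f'(x) = 2·sin(x)·cos(x)
  g(x) = sin(x)   ⇒   g'(x) = cos(x)
  lim(x→0) f'(x)/g'(x) = lim(x→0) (2·sin(x)·cos(x))/(cos(x))
  = 0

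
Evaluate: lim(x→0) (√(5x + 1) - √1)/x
This is a standard limit.

Factor or rationalize the expression:
  lim(x→0) (√(5x + 1) - √1)/x = 5/2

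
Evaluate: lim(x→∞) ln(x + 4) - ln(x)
This is an ∞-∞ indeterminate form.

Combine fractions or rationalize to convert ∞-∞ to 0/0 form:
  lim(x→∞) ln(x + 4) - ln(x) = 0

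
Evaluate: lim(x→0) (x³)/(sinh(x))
This is a 0/0 indeterminate form.

Apply L'Hôpital's rule: differentiate numerator and denominator separately.
  f(x) = x^3   ⇒   f'(x) = 3·x^2
  g(x) = sinh(x)   ⇒   g'(x) = cosh(x)
  lim(x→0) f'(x)/g'(x) = lim(x→0) (3·x^2)/(cosh(x))
  = 0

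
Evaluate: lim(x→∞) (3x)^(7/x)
This is an exponential indeterminate form.

For exponential indeterminate forms, take the natural log:
  Let L = lim(x→∞) (3x)^(7/x)
  Then ln(L) = lim(x→∞) [exponent × ln(base)]
  Evaluate using L'Hôpital or standard limits, then exponentiate.
  L = 1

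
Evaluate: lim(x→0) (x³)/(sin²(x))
This is a 0/0 indeterminate form.

Apply L'Hôpital's rule: differentiate numerator and denominator separately.
  f(x) = x^3   ⇒   f'(x) = 3·x^2
  g(x) = sin(x)^2   ⇒   g'(x) = 2·sin(x)·cos(x)
  lim(x→0) f'(x)/g'(x) = lim(x→0) (3·x^2)/(2·sin(x)·cos(x))
  = 0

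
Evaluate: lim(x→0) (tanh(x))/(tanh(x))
This is a 0/0 indeterminate form.

Apply L'Hôpital's rule: differentiate numerator and denominator separately.
  f(x) = tanh(x)   ⇒   f'(x) = 1 - tanh(x)^2
  g(x) = tanh(x)   ⇒   g'(x) = 1 - tanh(x)^2
  lim(x→0) f'(x)/g'(x) = lim(x→0) (1 - tanh(x)^2)/(1 - tanh(x)^2)
  = 1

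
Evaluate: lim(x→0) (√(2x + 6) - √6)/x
This is a standard limit.

Factor or rationalize the expression:
  lim(x→0) (√(2x + 6) - √6)/x = sqrt(6)/6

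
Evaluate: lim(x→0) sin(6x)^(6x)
This is an exponential indeterminate form.

For exponential indeterminate forms, take the natural log:
  Let L = lim(x→0) sin(6x)^(6x)
  Then ln(L) = lim(x→0) [exponent × ln(base)]
  Evaluate using L'Hôpital or standard limits, then exponentiate.
  L = 1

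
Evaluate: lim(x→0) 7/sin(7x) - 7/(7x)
This is an ∞-∞ indeterminate form.

Combine fractions or rationalize to convert ∞-∞ to 0/0 form:
  lim(x→0) 7/sin(7x) - 7/(7x) = 0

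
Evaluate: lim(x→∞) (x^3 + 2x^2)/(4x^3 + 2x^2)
This is an ∞/∞ indeterminate form.

Apply L'Hôpital's rule: differentiate numerator and denominator separately.
  f(x) = x^3 + 2·x^2   ⇒   f'(x) = 3·x^2 + 4·x
  g(x) = 4·x^3 + 2·x^2   ⇒   g'(x) = 12·x^2 + 4·x
  lim(x→∞) f'(x)/g'(x) = lim(x→∞) (3·x^2 + 4·x)/(12·x^2 + 4·x)
  = 1/4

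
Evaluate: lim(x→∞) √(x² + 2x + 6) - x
This is an ∞-∞ indeterminate form.

Combine fractions or rationalize to convert ∞-∞ to 0/0 form:
  lim(x→∞) √(x² + 2x + 6) - x = 1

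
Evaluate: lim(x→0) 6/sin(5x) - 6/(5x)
This is an ∞-∞ indeterminate form.

Combine fractions or rationalize to convert ∞-∞ to 0/0 form:
  lim(x→0) 6/sin(5x) - 6/(5x) = 0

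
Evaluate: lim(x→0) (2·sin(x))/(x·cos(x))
This is a 0/0 indeterminate form.

Apply L'Hôpital's rule: differentiate numerator and denominator separately.
  f(x) = 2·sin(x)   ⇒   f'(x) = 2·cos(x)
  g(x) = x·cos(x)   ⇒   g'(x) = -x·sin(x) + cos(x)
  lim(x→0) f'(x)/g'(x) = lim(x→0) (2·cos(x))/(-x·sin(x) + cos(x))
  = 2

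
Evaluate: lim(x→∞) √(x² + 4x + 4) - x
This is an ∞-∞ indeterminate form.

Combine fractions or rationalize to convert ∞-∞ to 0/0 form:
  lim(x→∞) √(x² + 4x + 4) - x = 2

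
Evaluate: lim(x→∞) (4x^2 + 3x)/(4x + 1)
This is an ∞/∞ indeterminate form.

Apply L'Hôpital's rule: differentiate numerator and denominator separately.
  f(x) = 4·x^2 + 3·x   ⇒   f'(x) = 8·x + 3
  g(x) = 4·x + 1   ⇒   g'(x) = 4
  lim(x→∞) f'(x)/g'(x) = lim(x→∞) (8·x + 3)/(4)
  = ∞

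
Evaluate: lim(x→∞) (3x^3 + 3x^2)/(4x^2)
This is an ∞/∞ indeterminate form.

Apply L'Hôpital's rule: differentiate numerator and denominator separately.
  f(x) = 3·x^3 + 3·x^2   ⇒   f'(x) = 9·x^2 + 6·x
  g(x) = 4·x^2   ⇒   g'(x) = 8·x
  lim(x→∞) f'(x)/g'(x) = lim(x→∞) (9·x^2 + 6·x)/(8·x)
  = ∞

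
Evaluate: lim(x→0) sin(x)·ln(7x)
This is a 0·∞ indeterminate form.

Rewrite 0·∞ as a quotient (0/0 or ∞/∞ form), then apply L'Hôpital's rule:
  lim(x→0) sin(x)·ln(7x) = 0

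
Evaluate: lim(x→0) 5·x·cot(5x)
This is a 0·∞ indeterminate form.

Rewrite 0·∞ as a quotient (0/0 or ∞/∞ form), then apply L'Hôpital's rule:
  lim(x→0) 5·x·cot(5x) = 1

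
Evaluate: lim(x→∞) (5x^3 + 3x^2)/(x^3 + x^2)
This is an ∞/∞ indeterminate form.

Apply L'Hôpital's rule: differentiate numerator and denominator separately.
  f(x) = 5·x^3 + 3·x^2   ⇒   f'(x) = 15·x^2 + 6·x
  g(x) = x^3 + x^2   ⇒   g'(x) = 3·x^2 + 2·x
  lim(x→∞) f'(x)/g'(x) = lim(x→∞) (15·x^2 + 6·x)/(3·x^2 + 2·x)
  = 5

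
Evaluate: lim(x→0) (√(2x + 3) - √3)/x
This is a standard limit.

Factor or rationalize the expression:
  lim(x→0) (√(2x + 3) - √3)/x = sqrt(3)/3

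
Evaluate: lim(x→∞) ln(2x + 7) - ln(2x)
This is an ∞-∞ indeterminate form.

Combine fractions or rationalize to convert ∞-∞ to 0/0 form:
  lim(x→∞) ln(2x + 7) - ln(2x) = 0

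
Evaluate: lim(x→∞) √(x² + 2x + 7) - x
This is an ∞-∞ indeterminate form.

Combine fractions or rationalize to convert ∞-∞ to 0/0 form:
  lim(x→∞) √(x² + 2x + 7) - x = 1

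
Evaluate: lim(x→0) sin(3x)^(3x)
This is an exponential indeterminate form.

For exponential indeterminate forms, take the natural log:
  Let L = lim(x→0) sin(3x)^(3x)
  Then ln(L) = lim(x→0) [exponent × ln(base)]
  Evaluate using L'Hôpital or standard limits, then exponentiate.
  L = 1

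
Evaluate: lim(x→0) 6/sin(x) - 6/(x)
This is an ∞-∞ indeterminate form.

Combine fractions or rationalize to convert ∞-∞ to 0/0 form:
  lim(x→0) 6/sin(x) - 6/(x) = 0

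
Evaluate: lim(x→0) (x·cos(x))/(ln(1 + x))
This is a 0/0 indeterminate form.

Apply L'Hôpital's rule: differentiate numerator and denominator separately.
  f(x) = x·cos(x)   ⇒   f'(x) = -x·sin(x) + cos(x)
  g(x) = ln(x + 1)   ⇒   g'(x) = 1/(x + 1)
  lim(x→0) f'(x)/g'(x) = lim(x→0) (-x·sin(x) + cos(x))/(1/(x + 1))
  = 1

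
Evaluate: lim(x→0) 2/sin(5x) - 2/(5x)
This is an ∞-∞ indeterminate form.

Combine fractions or rationalize to convert ∞-∞ to 0/0 form:
  lim(x→0) 2/sin(5x) - 2/(5x) = 0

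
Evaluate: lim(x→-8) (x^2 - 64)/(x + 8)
This is a standard limit.

Factor or rationalize the expression:
  lim(x→-8) (x^2 - 64)/(x + 8) = -16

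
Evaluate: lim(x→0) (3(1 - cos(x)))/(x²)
This is a 0/0 indeterminate form.

Apply L'Hôpital's rule: differentiate numerator and denominator separately.
  f(x) = 3 - 3·cos(x)   ⇒   f'(x) = 3·sin(x)
  g(x) = x^2   ⇒   g'(x) = 2·x
  lim(x→0) f'(x)/g'(x) = lim(x→0) (3·sin(x))/(2·x)
  = 3/2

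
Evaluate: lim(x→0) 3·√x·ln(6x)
This is a 0·∞ indeterminate form.

Rewrite 0·∞ as a quotient (0/0 or ∞/∞ form), then apply L'Hôpital's rule:
  lim(x→0) 3·√x·ln(6x) = 0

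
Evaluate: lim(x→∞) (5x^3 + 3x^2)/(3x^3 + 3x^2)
This is an ∞/∞ indeterminate form.

Apply L'Hôpital's rule: differentiate numerator and denominator separately.
  f(x) = 5·x^3 + 3·x^2   ⇒   f'(x) = 15·x^2 + 6·x
  g(x) = 3·x^3 + 3·x^2   ⇒   g'(x) = 9·x^2 + 6·x
  lim(x→∞) f'(x)/g'(x) = lim(x→∞) (15·x^2 + 6·x)/(9·x^2 + 6·x)
  = 5/3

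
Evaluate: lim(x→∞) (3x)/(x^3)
This is an ∞/∞ indeterminate form.

Apply L'Hôpital's rule: differentiate numerator and denominator separately.
  f(x) = 3·x   ⇒   f'(x) = 3
  g(x) = x^3   ⇒   g'(x) = 3·x^2
  lim(x→∞) f'(x)/g'(x) = lim(x→∞) (3)/(3·x^2)
  = 0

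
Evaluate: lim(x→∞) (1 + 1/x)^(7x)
This is an exponential indeterminate form.

For exponential indeterminate forms, take the natural log:
  Let L = lim(x→∞) (1 + 1/x)^(7x)
  Then ln(L) = lim(x→∞) [exponent × ln(base)]
  Evaluate using L'Hôpital or standard limits, then exponentiate.
  L = e^(7)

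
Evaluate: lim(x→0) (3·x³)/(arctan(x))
This is a 0/0 indeterminate form.

Apply L'Hôpital's rule: differentiate numerator and denominator separately.
  f(x) = 3·x^3   ⇒   f'(x) = 9·x^2
  g(x) = atan(x)   ⇒   g'(x) = 1/(x^2 + 1)
  lim(x→0) f'(x)/g'(x) = lim(x→0) (9·x^2)/(1/(x^2 + 1))
  = 0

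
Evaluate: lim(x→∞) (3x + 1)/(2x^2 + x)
This is an ∞/∞ indeterminate form.

Apply L'Hôpital's rule: differentiate numerator and denominator separately.
  f(x) = 3·x + 1   ⇒   f'(x) = 3
  g(x) = 2·x^2 + x   ⇒   g'(x) = 4·x + 1
  lim(x→∞) f'(x)/g'(x) = lim(x→∞) (3)/(4·x + 1)
  = 0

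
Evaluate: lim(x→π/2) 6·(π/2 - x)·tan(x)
This is a 0·∞ indeterminate form.

Rewrite 0·∞ as a quotient (0/0 or ∞/∞ form), then apply L'Hôpital's rule:
  lim(x→π/2) 6·(π/2 - x)·tan(x) = 6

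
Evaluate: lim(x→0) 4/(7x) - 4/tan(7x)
This is an ∞-∞ indeterminate form.

Combine fractions or rationalize to convert ∞-∞ to 0/0 form:
  lim(x→0) 4/(7x) - 4/tan(7x) = 0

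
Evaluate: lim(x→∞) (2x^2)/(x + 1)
This is an ∞/∞ indeterminate form.

Apply L'Hôpital's rule: differentiate numerator and denominator separately.
  f(x) = 2·x^2   ⇒   f'(x) = 4·x
  g(x) = x + 1   ⇒   g'(x) = 1
  lim(x→∞) f'(x)/g'(x) = lim(x→∞) (4·x)/(1)
  = ∞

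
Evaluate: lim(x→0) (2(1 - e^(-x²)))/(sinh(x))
This is a 0/0 indeterminate form.

Apply L'Hôpital's rule: differentiate numerator and denominator separately.
  f(x) = 2 - 2·e^(-x^2)   ⇒   f'(x) = 4·x·e^(-x^2)
  g(x) = sinh(x)   ⇒   g'(x) = cosh(x)
  lim(x→0) f'(x)/g'(x) = lim(x→0) (4·x·e^(-x^2))/(cosh(x))
  = 0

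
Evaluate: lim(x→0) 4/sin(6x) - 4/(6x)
This is an ∞-∞ indeterminate form.

Combine fractions or rationalize to convert ∞-∞ to 0/0 form:
  lim(x→0) 4/sin(6x) - 4/(6x) = 0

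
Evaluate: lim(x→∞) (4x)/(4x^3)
This is an ∞/∞ indeterminate form.

Apply L'Hôpital's rule: differentiate numerator and denominator separately.
  f(x) = 4·x   ⇒   f'(x) = 4
  g(x) = 4·x^3   ⇒   g'(x) = 12·x^2
  lim(x→∞) f'(x)/g'(x) = lim(x→∞) (4)/(12·x^2)
  = 0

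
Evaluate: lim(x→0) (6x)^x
This is an exponential indeterminate form.

For exponential indeterminate forms, take the natural log:
  Let L = lim(x→0) (6x)^x
  Then ln(L) = lim(x→0) [exponent × ln(base)]
  Evaluate using L'Hôpital or standard limits, then exponentiate.
  L = 1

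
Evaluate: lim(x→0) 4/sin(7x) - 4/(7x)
This is an ∞-∞ indeterminate form.

Combine fractions or rationalize to convert ∞-∞ to 0/0 form:
  lim(x→0) 4/sin(7x) - 4/(7x) = 0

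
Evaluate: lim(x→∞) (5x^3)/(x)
This is an ∞/∞ indeterminate form.

Apply L'Hôpital's rule: differentiate numerator and denominator separately.
  f(x) = 5·x^3   ⇒   f'(x) = 15·x^2
  g(x) = x   ⇒   g'(x) = 1
  lim(x→∞) f'(x)/g'(x) = lim(x→∞) (15·x^2)/(1)
  = ∞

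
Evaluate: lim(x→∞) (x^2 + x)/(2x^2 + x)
This is an ∞/∞ indeterminate form.

Apply L'Hôpital's rule: differentiate numerator and denominator separately.
  f(x) = x^2 + x   ⇒   f'(x) = 2·x + 1
  g(x) = 2·x^2 + x   ⇒   g'(x) = 4·x + 1
  lim(x→∞) f'(x)/g'(x) = lim(x→∞) (2·x + 1)/(4·x + 1)
  = 1/2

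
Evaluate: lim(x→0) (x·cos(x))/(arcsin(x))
This is a 0/0 indeterminate form.

Apply L'Hôpital's rule: differentiate numerator and denominator separately.
  f(x) = x·cos(x)   ⇒   f'(x) = -x·sin(x) + cos(x)
  g(x) = asin(x)   ⇒   g'(x) = 1/sqrt(1 - x^2)
  lim(x→0) f'(x)/g'(x) = lim(x→0) (-x·sin(x) + cos(x))/(1/sqrt(1 - x^2))
  = 1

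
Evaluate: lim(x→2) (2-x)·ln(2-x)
This is a 0·∞ indeterminate form.

Rewrite 0·∞ as a quotient (0/0 or ∞/∞ form), then apply L'Hôpital's rule:
  lim(x→2) (2-x)·ln(2-x) = 0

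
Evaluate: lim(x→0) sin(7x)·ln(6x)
This is a 0·∞ indeterminate form.

Rewrite 0·∞ as a quotient (0/0 or ∞/∞ form), then apply L'Hôpital's rule:
  lim(x→0) sin(7x)·ln(6x) = 0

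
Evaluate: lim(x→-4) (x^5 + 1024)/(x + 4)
This is a standard limit.

Factor or rationalize the expression:
  lim(x→-4) (x^5 + 1024)/(x + 4) = 1280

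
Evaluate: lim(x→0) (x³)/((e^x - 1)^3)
This is a 0/0 indeterminate form.

Apply L'Hôpital's rule: differentiate numerator and denominator separately.
  f(x) = x^3   ⇒   f'(x) = 3·x^2
  g(x) = (e^(x) - 1)^3   ⇒   g'(x) = 3·(e^(x) - 1)^2·e^(x)
  lim(x→0) f'(x)/g'(x) = lim(x→0) (3·x^2)/(3·(e^(x) - 1)^2·e^(x))
  = 1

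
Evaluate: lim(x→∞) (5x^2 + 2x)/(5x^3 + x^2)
This is an ∞/∞ indeterminate form.

Apply L'Hôpital's rule: differentiate numerator and denominator separately.
  f(x) = 5·x^2 + 2·x   ⇒   f'(x) = 10·x + 2
  g(x) = 5·x^3 + x^2   ⇒   g'(x) = 15·x^2 + 2·x
  lim(x→∞) f'(x)/g'(x) = lim(x→∞) (10·x + 2)/(15·x^2 + 2·x)
  = 0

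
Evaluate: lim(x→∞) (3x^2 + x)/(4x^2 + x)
This is an ∞/∞ indeterminate form.

Apply L'Hôpital's rule: differentiate numerator and denominator separately.
  f(x) = 3·x^2 + x   ⇒   f'(x) = 6·x + 1
  g(x) = 4·x^2 + x   ⇒   g'(x) = 8·x + 1
  lim(x→∞) f'(x)/g'(x) = lim(x→∞) (6·x + 1)/(8·x + 1)
  = 3/4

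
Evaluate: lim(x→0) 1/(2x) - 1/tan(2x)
This is an ∞-∞ indeterminate form.

Combine fractions or rationalize to convert ∞-∞ to 0/0 form:
  lim(x→0) 1/(2x) - 1/tan(2x) = 0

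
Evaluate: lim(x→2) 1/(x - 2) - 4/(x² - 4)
This is an ∞-∞ indeterminate form.

Combine fractions or rationalize to convert ∞-∞ to 0/0 form:
  lim(x→2) 1/(x - 2) - 4/(x² - 4) = 1/4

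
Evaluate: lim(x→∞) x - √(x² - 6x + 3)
This is an ∞-∞ indeterminate form.

Combine fractions or rationalize to convert ∞-∞ to 0/0 form:
  lim(x→∞) x - √(x² - 6x + 3) = 3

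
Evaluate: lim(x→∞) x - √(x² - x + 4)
This is an ∞-∞ indeterminate form.

Combine fractions or rationalize to convert ∞-∞ to 0/0 form:
  lim(x→∞) x - √(x² - x + 4) = 1/2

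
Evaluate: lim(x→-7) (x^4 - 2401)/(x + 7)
This is a standard limit.

Factor or rationalize the expression:
  lim(x→-7) (x^4 - 2401)/(x + 7) = -1372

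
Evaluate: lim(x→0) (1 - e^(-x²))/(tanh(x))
This is a 0/0 indeterminate form.

Apply L'Hôpital's rule: differentiate numerator and denominator separately.
  f(x) = 1 - e^(-x^2)   ⇒   f'(x) = 2·x·e^(-x^2)
  g(x) = tanh(x)   ⇒   g'(x) = 1 - tanh(x)^2
  lim(x→0) f'(x)/g'(x) = lim(x→0) (2·x·e^(-x^2))/(1 - tanh(x)^2)
  = 0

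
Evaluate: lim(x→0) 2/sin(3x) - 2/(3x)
This is an ∞-∞ indeterminate form.

Combine fractions or rationalize to convert ∞-∞ to 0/0 form:
  lim(x→0) 2/sin(3x) - 2/(3x) = 0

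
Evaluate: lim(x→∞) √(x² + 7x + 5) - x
This is an ∞-∞ indeterminate form.

Combine fractions or rationalize to convert ∞-∞ to 0/0 form:
  lim(x→∞) √(x² + 7x + 5) - x = 7/2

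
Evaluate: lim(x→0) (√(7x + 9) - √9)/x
This is a standard limit.

Factor or rationalize the expression:
  lim(x→0) (√(7x + 9) - √9)/x = 7/6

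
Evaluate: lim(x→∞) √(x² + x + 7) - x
This is an ∞-∞ indeterminate form.

Combine fractions or rationalize to convert ∞-∞ to 0/0 form:
  lim(x→∞) √(x² + x + 7) - x = 1/2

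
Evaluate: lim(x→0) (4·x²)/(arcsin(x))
This is a 0/0 indeterminate form.

Apply L'Hôpital's rule: differentiate numerator and denominator separately.
  f(x) = 4·x^2   ⇒   f'(x) = 8·x
  g(x) = asin(x)   ⇒   g'(x) = 1/sqrt(1 - x^2)
  lim(x→0) f'(x)/g'(x) = lim(x→0) (8·x)/(1/sqrt(1 - x^2))
  = 0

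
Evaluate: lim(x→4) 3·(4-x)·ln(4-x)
This is a 0·∞ indeterminate form.

Rewrite 0·∞ as a quotient (0/0 or ∞/∞ form), then apply L'Hôpital's rule:
  lim(x→4) 3·(4-x)·ln(4-x) = 0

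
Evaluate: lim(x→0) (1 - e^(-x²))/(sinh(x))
This is a 0/0 indeterminate form.

Apply L'Hôpital's rule: differentiate numerator and denominator separately.
  f(x) = 1 - e^(-x^2)   ⇒   f'(x) = 2·x·e^(-x^2)
  g(x) = sinh(x)   ⇒   g'(x) = cosh(x)
  lim(x→0) f'(x)/g'(x) = lim(x→0) (2·x·e^(-x^2))/(cosh(x))
  = 0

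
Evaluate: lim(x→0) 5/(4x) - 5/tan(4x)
This is an ∞-∞ indeterminate form.

Combine fractions or rationalize to convert ∞-∞ to 0/0 form:
  lim(x→0) 5/(4x) - 5/tan(4x) = 0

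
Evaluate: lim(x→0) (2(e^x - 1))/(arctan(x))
This is a 0/0 indeterminate form.

Apply L'Hôpital's rule: differentiate numerator and denominator separately.
  f(x) = 2·e^(x) - 2   ⇒   f'(x) = 2·e^(x)
  g(x) = atan(x)   ⇒   g'(x) = 1/(x^2 + 1)
  lim(x→0) f'(x)/g'(x) = lim(x→0) (2·e^(x))/(1/(x^2 + 1))
  = 2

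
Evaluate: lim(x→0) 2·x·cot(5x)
This is a 0·∞ indeterminate form.

Rewrite 0·∞ as a quotient (0/0 or ∞/∞ form), then apply L'Hôpital's rule:
  lim(x→0) 2·x·cot(5x) = 2/5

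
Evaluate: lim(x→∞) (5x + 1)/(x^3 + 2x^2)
This is an ∞/∞ indeterminate form.

Apply L'Hôpital's rule: differentiate numerator and denominator separately.
  f(x) = 5·x + 1   ⇒   f'(x) = 5
  g(x) = x^3 + 2·x^2   ⇒   g'(x) = 3·x^2 + 4·x
  lim(x→∞) f'(x)/g'(x) = lim(x→∞) (5)/(3·x^2 + 4·x)
  = 0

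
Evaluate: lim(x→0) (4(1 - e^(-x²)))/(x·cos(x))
This is a 0/0 indeterminate form.

Apply L'Hôpital's rule: differentiate numerator and denominator separately.
  f(x) = 4 - 4·e^(-x^2)   ⇒   f'(x) = 8·x·e^(-x^2)
  g(x) = x·cos(x)   ⇒   g'(x) = -x·sin(x) + cos(x)
  lim(x→0) f'(x)/g'(x) = lim(x→0) (8·x·e^(-x^2))/(-x·sin(x) + cos(x))
  = 0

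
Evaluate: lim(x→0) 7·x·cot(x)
This is a 0·∞ indeterminate form.

Rewrite 0·∞ as a quotient (0/0 or ∞/∞ form), then apply L'Hôpital's rule:
  lim(x→0) 7·x·cot(x) = 7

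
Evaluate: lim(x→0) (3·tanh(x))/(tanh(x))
This is a 0/0 indeterminate form.

Apply L'Hôpital's rule: differentiate numerator and denominator separately.
  f(x) = 3·tanh(x)   ⇒   f'(x) = 3 - 3·tanh(x)^2
  g(x) = tanh(x)   ⇒   g'(x) = 1 - tanh(x)^2
  lim(x→0) f'(x)/g'(x) = lim(x→0) (3 - 3·tanh(x)^2)/(1 - tanh(x)^2)
  = 3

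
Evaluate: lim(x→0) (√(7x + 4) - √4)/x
This is a standard limit.

Factor or rationalize the expression:
  lim(x→0) (√(7x + 4) - √4)/x = 7/4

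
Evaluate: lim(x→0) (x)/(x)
This is a 0/0 indeterminate form.

Apply L'Hôpital's rule: differentiate numerator and denominator separately.
  f(x) = x   ⇒   f'(x) = 1
  g(x) = x   ⇒   g'(x) = 1
  lim(x→0) f'(x)/g'(x) = lim(x→0) (1)/(1)
  = 1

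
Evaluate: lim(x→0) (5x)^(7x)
This is an exponential indeterminate form.

For exponential indeterminate forms, take the natural log:
  Let L = lim(x→0) (5x)^(7x)
  Then ln(L) = lim(x→0) [exponent × ln(base)]
  Evaluate using L'Hôpital or standard limits, then exponentiate.
  L = 1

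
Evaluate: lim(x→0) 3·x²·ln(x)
This is a 0·∞ indeterminate form.

Rewrite 0·∞ as a quotient (0/0 or ∞/∞ form), then apply L'Hôpital's rule:
  lim(x→0) 3·x²·ln(x) = 0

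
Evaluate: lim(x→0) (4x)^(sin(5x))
This is an exponential indeterminate form.

For exponential indeterminate forms, take the natural log:
  Let L = lim(x→0) (4x)^(sin(5x))
  Then ln(L) = lim(x→0) [exponent × ln(base)]
  Evaluate using L'Hôpital or standard limits, then exponentiate.
  L = 1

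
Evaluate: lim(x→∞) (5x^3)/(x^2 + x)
This is an ∞/∞ indeterminate form.

Apply L'Hôpital's rule: differentiate numerator and denominator separately.
  f(x) = 5·x^3   ⇒   f'(x) = 15·x^2
  g(x) = x^2 + x   ⇒   g'(x) = 2·x + 1
  lim(x→∞) f'(x)/g'(x) = lim(x→∞) (15·x^2)/(2·x + 1)
  = ∞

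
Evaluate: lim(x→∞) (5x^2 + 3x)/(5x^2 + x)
This is an ∞/∞ indeterminate form.

Apply L'Hôpital's rule: differentiate numerator and denominator separately.
  f(x) = 5·x^2 + 3·x   ⇒   f'(x) = 10·x + 3
  g(x) = 5·x^2 + x   ⇒   g'(x) = 10·x + 1
  lim(x→∞) f'(x)/g'(x) = lim(x→∞) (10·x + 3)/(10·x + 1)
  = 1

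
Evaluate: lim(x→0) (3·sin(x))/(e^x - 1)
This is a 0/0 indeterminate form.

Apply L'Hôpital's rule: differentiate numerator and denominator separately.
  f(x) = 3·sin(x)   ⇒   f'(x) = 3·cos(x)
  g(x) = e^(x) - 1   ⇒   g'(x) = e^(x)
  lim(x→0) f'(x)/g'(x) = lim(x→0) (3·cos(x))/(e^(x))
  = 3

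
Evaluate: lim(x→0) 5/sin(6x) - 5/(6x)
This is an ∞-∞ indeterminate form.

Combine fractions or rationalize to convert ∞-∞ to 0/0 form:
  lim(x→0) 5/sin(6x) - 5/(6x) = 0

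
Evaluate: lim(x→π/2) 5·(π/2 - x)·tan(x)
This is a 0·∞ indeterminate form.

Rewrite 0·∞ as a quotient (0/0 or ∞/∞ form), then apply L'Hôpital's rule:
  lim(x→π/2) 5·(π/2 - x)·tan(x) = 5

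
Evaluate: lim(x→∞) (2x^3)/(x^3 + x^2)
This is an ∞/∞ indeterminate form.

Apply L'Hôpital's rule: differentiate numerator and denominator separately.
  f(x) = 2·x^3   ⇒   f'(x) = 6·x^2
  g(x) = x^3 + x^2   ⇒   g'(x) = 3·x^2 + 2·x
  lim(x→∞) f'(x)/g'(x) = lim(x→∞) (6·x^2)/(3·x^2 + 2·x)
  = 2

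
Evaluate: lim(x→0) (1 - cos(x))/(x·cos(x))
This is a 0/0 indeterminate form.

Apply L'Hôpital's rule: differentiate numerator and denominator separately.
  f(x) = 1 - cos(x)   ⇒   f'(x) = sin(x)
  g(x) = x·cos(x)   ⇒   g'(x) = -x·sin(x) + cos(x)
  lim(x→0) f'(x)/g'(x) = lim(x→0) (sin(x))/(-x·sin(x) + cos(x))
  = 0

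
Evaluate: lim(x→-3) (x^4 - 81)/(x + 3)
This is a standard limit.

Factor or rationalize the expression:
  lim(x→-3) (x^4 - 81)/(x + 3) = -108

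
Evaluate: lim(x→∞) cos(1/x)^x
This is an exponential indeterminate form.

For exponential indeterminate forms, take the natural log:
  Let L = lim(x→∞) cos(1/x)^x
  Then ln(L) = lim(x→∞) [exponent × ln(base)]
  Evaluate using L'Hôpital or standard limits, then exponentiate.
  L = 1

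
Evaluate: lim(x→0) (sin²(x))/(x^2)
This is a 0/0 indeterminate form.

Apply L'Hôpital's rule: differentiate numerator and denominator separately.
  f(x) = sin(x)^2   ⇒   f'(x) = 2·sin(x)·cos(x)
  g(x) = x^2   ⇒   g'(x) = 2·x
  lim(x→0) f'(x)/g'(x) = lim(x→0) (2·sin(x)·cos(x))/(2·x)
  = 1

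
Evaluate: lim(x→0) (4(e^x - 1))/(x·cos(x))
This is a 0/0 indeterminate form.

Apply L'Hôpital's rule: differentiate numerator and denominator separately.
  f(x) = 4·e^(x) - 4   ⇒   f'(x) = 4·e^(x)
  g(x) = x·cos(x)   ⇒   g'(x) = -x·sin(x) + cos(x)
  lim(x→0) f'(x)/g'(x) = lim(x→0) (4·e^(x))/(-x·sin(x) + cos(x))
  = 4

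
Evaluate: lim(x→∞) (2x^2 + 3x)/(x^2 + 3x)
This is an ∞/∞ indeterminate form.

Apply L'Hôpital's rule: differentiate numerator and denominator separately.
  f(x) = 2·x^2 + 3·x   ⇒   f'(x) = 4·x + 3
  g(x) = x^2 + 3·x   ⇒   g'(x) = 2·x + 3
  lim(x→∞) f'(x)/g'(x) = lim(x→∞) (4·x + 3)/(2·x + 3)
  = 2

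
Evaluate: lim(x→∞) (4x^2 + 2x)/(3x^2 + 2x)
This is an ∞/∞ indeterminate form.

Apply L'Hôpital's rule: differentiate numerator and denominator separately.
  f(x) = 4·x^2 + 2·x   ⇒   f'(x) = 8·x + 2
  g(x) = 3·x^2 + 2·x   ⇒   g'(x) = 6·x + 2
  lim(x→∞) f'(x)/g'(x) = lim(x→∞) (8·x + 2)/(6·x + 2)
  = 4/3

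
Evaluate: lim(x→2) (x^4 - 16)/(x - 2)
This is a standard limit.

Factor or rationalize the expression:
  lim(x→2) (x^4 - 16)/(x - 2) = 32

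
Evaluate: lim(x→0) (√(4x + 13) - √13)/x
This is a standard limit.

Factor or rationalize the expression:
  lim(x→0) (√(4x + 13) - √13)/x = 2·sqrt(13)/13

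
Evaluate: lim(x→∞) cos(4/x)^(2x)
This is an exponential indeterminate form.

For exponential indeterminate forms, take the natural log:
  Let L = lim(x→∞) cos(4/x)^(2x)
  Then ln(L) = lim(x→∞) [exponent × ln(base)]
  Evaluate using L'Hôpital or standard limits, then exponentiate.
  L = 1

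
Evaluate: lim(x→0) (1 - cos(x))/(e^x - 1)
This is a 0/0 indeterminate form.

Apply L'Hôpital's rule: differentiate numerator and denominator separately.
  f(x) = 1 - cos(x)   ⇒   f'(x) = sin(x)
  g(x) = e^(x) - 1   ⇒   g'(x) = e^(x)
  lim(x→0) f'(x)/g'(x) = lim(x→0) (sin(x))/(e^(x))
  = 0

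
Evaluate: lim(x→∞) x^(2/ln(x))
This is an exponential indeterminate form.

For exponential indeterminate forms, take the natural log:
  Let L = lim(x→∞) x^(2/ln(x))
  Then ln(L) = lim(x→∞) [exponent × ln(base)]
  Evaluate using L'Hôpital or standard limits, then exponentiate.
  L = e²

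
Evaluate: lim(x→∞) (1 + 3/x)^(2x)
This is an exponential indeterminate form.

For exponential indeterminate forms, take the natural log:
  Let L = lim(x→∞) (1 + 3/x)^(2x)
  Then ln(L) = lim(x→∞) [exponent × ln(base)]
  Evaluate using L'Hôpital or standard limits, then exponentiate.
  L = e^(6)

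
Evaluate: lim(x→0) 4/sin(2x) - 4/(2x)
This is an ∞-∞ indeterminate form.

Combine fractions or rationalize to convert ∞-∞ to 0/0 form:
  lim(x→0) 4/sin(2x) - 4/(2x) = 0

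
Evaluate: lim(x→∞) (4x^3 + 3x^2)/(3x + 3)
This is an ∞/∞ indeterminate form.

Apply L'Hôpital's rule: differentiate numerator and denominator separately.
  f(x) = 4·x^3 + 3·x^2   ⇒   f'(x) = 12·x^2 + 6·x
  g(x) = 3·x + 3   ⇒   g'(x) = 3
  lim(x→∞) f'(x)/g'(x) = lim(x→∞) (12·x^2 + 6·x)/(3)
  = ∞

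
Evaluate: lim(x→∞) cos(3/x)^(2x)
This is an exponential indeterminate form.

For exponential indeterminate forms, take the natural log:
  Let L = lim(x→∞) cos(3/x)^(2x)
  Then ln(L) = lim(x→∞) [exponent × ln(base)]
  Evaluate using L'Hôpital or standard limits, then exponentiate.
  L = 1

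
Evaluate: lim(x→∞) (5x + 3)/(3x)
This is an ∞/∞ indeterminate form.

Apply L'Hôpital's rule: differentiate numerator and denominator separately.
  f(x) = 5·x + 3   ⇒   f'(x) = 5
  g(x) = 3·x   ⇒   g'(x) = 3
  lim(x→∞) f'(x)/g'(x) = lim(x→∞) (5)/(3)
  = 5/3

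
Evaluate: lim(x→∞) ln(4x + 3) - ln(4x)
This is an ∞-∞ indeterminate form.

Combine fractions or rationalize to convert ∞-∞ to 0/0 form:
  lim(x→∞) ln(4x + 3) - ln(4x) = 0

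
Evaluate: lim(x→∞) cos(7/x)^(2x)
This is an exponential indeterminate form.

For exponential indeterminate forms, take the natural log:
  Let L = lim(x→∞) cos(7/x)^(2x)
  Then ln(L) = lim(x→∞) [exponent × ln(base)]
  Evaluate using L'Hôpital or standard limits, then exponentiate.
  L = 1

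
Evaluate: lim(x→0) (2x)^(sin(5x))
This is an exponential indeterminate form.

For exponential indeterminate forms, take the natural log:
  Let L = lim(x→0) (2x)^(sin(5x))
  Then ln(L) = lim(x→0) [exponent × ln(base)]
  Evaluate using L'Hôpital or standard limits, then exponentiate.
  L = 1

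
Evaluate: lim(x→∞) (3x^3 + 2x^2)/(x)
This is an ∞/∞ indeterminate form.

Apply L'Hôpital's rule: differentiate numerator and denominator separately.
  f(x) = 3·x^3 + 2·x^2   ⇒   f'(x) = 9·x^2 + 4·x
  g(x) = x   ⇒   g'(x) = 1
  lim(x→∞) f'(x)/g'(x) = lim(x→∞) (9·x^2 + 4·x)/(1)
  = ∞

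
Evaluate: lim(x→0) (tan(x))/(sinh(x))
This is a 0/0 indeterminate form.

Apply L'Hôpital's rule: differentiate numerator and denominator separately.
  f(x) = tan(x)   ⇒   f'(x) = tan(x)^2 + 1
  g(x) = sinh(x)   ⇒   g'(x) = cosh(x)
  lim(x→0) f'(x)/g'(x) = lim(x→0) (tan(x)^2 + 1)/(cosh(x))
  = 1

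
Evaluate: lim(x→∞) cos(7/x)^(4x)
This is an exponential indeterminate form.

For exponential indeterminate forms, take the natural log:
  Let L = lim(x→∞) cos(7/x)^(4x)
  Then ln(L) = lim(x→∞) [exponent × ln(base)]
  Evaluate using L'Hôpital or standard limits, then exponentiate.
  L = 1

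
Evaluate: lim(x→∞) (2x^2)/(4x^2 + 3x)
This is an ∞/∞ indeterminate form.

Apply L'Hôpital's rule: differentiate numerator and denominator separately.
  f(x) = 2·x^2   ⇒   f'(x) = 4·x
  g(x) = 4·x^2 + 3·x   ⇒   g'(x) = 8·x + 3
  lim(x→∞) f'(x)/g'(x) = lim(x→∞) (4·x)/(8·x + 3)
  = 1/2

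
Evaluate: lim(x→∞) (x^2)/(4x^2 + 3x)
This is an ∞/∞ indeterminate form.

Apply L'Hôpital's rule: differentiate numerator and denominator separately.
  f(x) = x^2   ⇒   f'(x) = 2·x
  g(x) = 4·x^2 + 3·x   ⇒   g'(x) = 8·x + 3
  lim(x→∞) f'(x)/g'(x) = lim(x→∞) (2·x)/(8·x + 3)
  = 1/4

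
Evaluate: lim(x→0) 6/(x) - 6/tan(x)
This is an ∞-∞ indeterminate form.

Combine fractions or rationalize to convert ∞-∞ to 0/0 form:
  lim(x→0) 6/(x) - 6/tan(x) = 0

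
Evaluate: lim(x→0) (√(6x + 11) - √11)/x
This is a standard limit.

Factor or rationalize the expression:
  lim(x→0) (√(6x + 11) - √11)/x = 3·sqrt(11)/11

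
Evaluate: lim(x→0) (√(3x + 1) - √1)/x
This is a standard limit.

Factor or rationalize the expression:
  lim(x→0) (√(3x + 1) - √1)/x = 3/2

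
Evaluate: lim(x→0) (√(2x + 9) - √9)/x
This is a standard limit.

Factor or rationalize the expression:
  lim(x→0) (√(2x + 9) - √9)/x = 1/3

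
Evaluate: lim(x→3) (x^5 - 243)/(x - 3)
This is a standard limit.

Factor or rationalize the expression:
  lim(x→3) (x^5 - 243)/(x - 3) = 405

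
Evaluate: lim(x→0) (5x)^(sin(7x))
This is an exponential indeterminate form.

For exponential indeterminate forms, take the natural log:
  Let L = lim(x→0) (5x)^(sin(7x))
  Then ln(L) = lim(x→0) [exponent × ln(base)]
  Evaluate using L'Hôpital or standard limits, then exponentiate.
  L = 1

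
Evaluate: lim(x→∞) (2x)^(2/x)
This is an exponential indeterminate form.

For exponential indeterminate forms, take the natural log:
  Let L = lim(x→∞) (2x)^(2/x)
  Then ln(L) = lim(x→∞) [exponent × ln(base)]
  Evaluate using L'Hôpital or standard limits, then exponentiate.
  L = 1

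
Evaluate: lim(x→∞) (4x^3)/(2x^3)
This is an ∞/∞ indeterminate form.

Apply L'Hôpital's rule: differentiate numerator and denominator separately.
  f(x) = 4·x^3   ⇒   f'(x) = 12·x^2
  g(x) = 2·x^3   ⇒   g'(x) = 6·x^2
  lim(x→∞) f'(x)/g'(x) = lim(x→∞) (12·x^2)/(6·x^2)
  = 2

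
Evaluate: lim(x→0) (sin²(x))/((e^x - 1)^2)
This is a 0/0 indeterminate form.

Apply L'Hôpital's rule: differentiate numerator and denominator separately.
  f(x) = sin(x)^2   ⇒   f'(x) = 2·sin(x)·cos(x)
  g(x) = (e^(x) - 1)^2   ⇒   g'(x) = 2·(e^(x) - 1)·e^(x)
  lim(x→0) f'(x)/g'(x) = lim(x→0) (2·sin(x)·cos(x))/(2·(e^(x) - 1)·e^(x))
  = 1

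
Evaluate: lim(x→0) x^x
This is an exponential indeterminate form.

For exponential indeterminate forms, take the natural log:
  Let L = lim(x→0) x^x
  Then ln(L) = lim(x→0) [exponent × ln(base)]
  Evaluate using L'Hôpital or standard limits, then exponentiate.
  L = 1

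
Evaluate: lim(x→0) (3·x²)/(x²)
This is a 0/0 indeterminate form.

Apply L'Hôpital's rule: differentiate numerator and denominator separately.
  f(x) = 3·x^2   ⇒   f'(x) = 6·x
  g(x) = x^2   ⇒   g'(x) = 2·x
  lim(x→0) f'(x)/g'(x) = lim(x→0) (6·x)/(2·x)
  = 3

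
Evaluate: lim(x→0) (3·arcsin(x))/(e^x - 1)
This is a 0/0 indeterminate form.

Apply L'Hôpital's rule: differentiate numerator and denominator separately.
  f(x) = 3·asin(x)   ⇒   f'(x) = 3/sqrt(1 - x^2)
  g(x) = e^(x) - 1   ⇒   g'(x) = e^(x)
  lim(x→0) f'(x)/g'(x) = lim(x→0) (3/sqrt(1 - x^2))/(e^(x))
  = 3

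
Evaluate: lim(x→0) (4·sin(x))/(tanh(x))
This is a 0/0 indeterminate form.

Apply L'Hôpital's rule: differentiate numerator and denominator separately.
  f(x) = 4·sin(x)   ⇒   f'(x) = 4·cos(x)
  g(x) = tanh(x)   ⇒   g'(x) = 1 - tanh(x)^2
  lim(x→0) f'(x)/g'(x) = lim(x→0) (4·cos(x))/(1 - tanh(x)^2)
  = 4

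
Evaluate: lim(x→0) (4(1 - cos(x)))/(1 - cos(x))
This is a 0/0 indeterminate form.

Apply L'Hôpital's rule: differentiate numerator and denominator separately.
  f(x) = 4 - 4·cos(x)   ⇒   f'(x) = 4·sin(x)
  g(x) = 1 - cos(x)   ⇒   g'(x) = sin(x)
  lim(x→0) f'(x)/g'(x) = lim(x→0) (4·sin(x))/(sin(x))
  = 4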